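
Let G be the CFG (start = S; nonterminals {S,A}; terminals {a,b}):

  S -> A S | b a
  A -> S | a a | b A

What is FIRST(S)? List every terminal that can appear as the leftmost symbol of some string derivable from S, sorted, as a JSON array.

Compute FIRST by fixpoint:
pass 1:
  A via A→a a: +{a}
  A via A→b A: +{b}
  S via S→A S: +{a,b}
  FIRST[S]={a,b}  FIRST[A]={a,b}
pass 2: (no change)
  FIRST[S]={a,b}  FIRST[A]={a,b}

FIRST(S) = ["a", "b"]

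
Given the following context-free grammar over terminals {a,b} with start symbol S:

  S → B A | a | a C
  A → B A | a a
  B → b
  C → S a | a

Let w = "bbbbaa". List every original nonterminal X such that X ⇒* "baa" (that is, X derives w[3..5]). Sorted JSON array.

CNF form of G:
  S -> B A | T0 C | a
  A -> B A | T0 T0
  B -> b
  C -> S T0 | a
  T0 -> a

Fill CYK table bottom-up (cells [i..j] with 3 ≤ i ≤ j ≤ 5 only):
  cell(3,3) b: {B}
  cell(4,4) a: {C,S,T0}  orig:{C,S}
  cell(5,5) a: {C,S,T0}  orig:{C,S}
  cell(3,4) ba: ∅
  cell(4,5) aa: {A,C,S}
  cell(3,5) baa: {A,S}

Original NTs in T[3,5] deriving "baa": ["A", "S"]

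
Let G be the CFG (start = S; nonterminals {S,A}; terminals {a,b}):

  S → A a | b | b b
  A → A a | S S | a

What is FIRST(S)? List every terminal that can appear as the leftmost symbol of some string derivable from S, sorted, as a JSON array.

FIRST sets, iterate to fixpoint:
round 1:
  A via A→a: +{a}
  S via S→A a: +{a}
  S via S→b: +{b}
  S: {a,b}  A: {a}
round 2:
  A via A→S S: +{b}
  S: {a,b}  A: {a,b}
round 3: (stable)
  S: {a,b}  A: {a,b}

FIRST(S) = ["a", "b"]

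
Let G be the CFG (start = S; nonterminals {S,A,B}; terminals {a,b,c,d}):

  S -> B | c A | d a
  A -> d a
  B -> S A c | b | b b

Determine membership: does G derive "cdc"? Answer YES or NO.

CNF form of G:
  S -> S X5 | T0 T1 | T2 A | T3 T3 | b
  A -> T0 T1
  B -> S X4 | T3 T3 | b
  T0 -> d
  T1 -> a
  T2 -> c
  T3 -> b
  X4 -> A T2
  X5 -> A T2

CYK fill:
  [0..0]={T2}  "c"  orig:{}
  [1..1]={T0}  "d"  orig:{}
  [2..2]={T2}  "c"  orig:{}
  [0..1]=∅  "cd"
  [1..2]=∅  "dc"
  [0..2]=∅  "cdc"

S ∉ T[0,2] ⇒ NO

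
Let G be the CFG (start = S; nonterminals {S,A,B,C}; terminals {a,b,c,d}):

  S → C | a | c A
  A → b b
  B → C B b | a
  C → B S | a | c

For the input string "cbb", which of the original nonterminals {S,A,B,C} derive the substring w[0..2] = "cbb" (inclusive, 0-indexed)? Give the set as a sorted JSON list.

CNF form of G:
  S -> B S | T1 A | a | c
  A -> T0 T0
  B -> C X2 | a
  C -> B S | a | c
  T0 -> b
  T1 -> c
  X2 -> B T0

CYK fill (cells [i..j] with 0 ≤ i ≤ j ≤ 2 only):
  [0..0]={C,S,T1}  "c"  orig:{C,S}
  [1..1]={T0}  "b"  orig:{}
  [2..2]={T0}  "b"  orig:{}
  [0..1]=∅  "cb"
  [1..2]={A}  "bb"
  [0..2]={S}  "cbb"

Original NTs in T[0,2] deriving "cbb": ["S"]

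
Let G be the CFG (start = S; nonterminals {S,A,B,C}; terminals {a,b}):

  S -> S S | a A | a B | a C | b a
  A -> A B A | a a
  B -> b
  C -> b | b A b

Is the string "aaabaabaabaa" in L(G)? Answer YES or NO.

Convert to CNF:
  S -> S S | T0 A | T0 B | T0 C | T1 T0
  A -> A X2 | T0 T0
  B -> b
  C -> T1 X3 | b
  T0 -> a
  T1 -> b
  X2 -> B A
  X3 -> A T1

CYK fill:
  cell(0,0) a: {T0}  orig:{}
  cell(1,1) a: {T0}  orig:{}
  cell(2,2) a: {T0}  orig:{}
  cell(3,3) b: {B,C,T1}  orig:{B,C}
  cell(4,4) a: {T0}  orig:{}
  cell(5,5) a: {T0}  orig:{}
  cell(6,6) b: {B,C,T1}  orig:{B,C}
  cell(7,7) a: {T0}  orig:{}
  cell(8,8) a: {T0}  orig:{}
  cell(9,9) b: {B,C,T1}  orig:{B,C}
  cell(10,10) a: {T0}  orig:{}
  cell(11,11) a: {T0}  orig:{}
  cell(0,1) aa: {A}
  cell(1,2) aa: {A}
  cell(2,3) ab: {S}
  cell(3,4) ba: {S}
  cell(4,5) aa: {A}
  cell(5,6) ab: {S}
  cell(6,7) ba: {S}
  cell(7,8) aa: {A}
  cell(8,9) ab: {S}
  cell(9,10) ba: {S}
  cell(10,11) aa: {A}
  cell(0,2) aaa: {S}
  cell(1,3) aab: {X3}  orig:{}
  cell(2,4) aba: ∅
  cell(3,5) baa: {X2}  orig:{}
  cell(4,6) aab: {X3}  orig:{}
  cell(5,7) aba: ∅
  cell(6,8) baa: {X2}  orig:{}
  cell(7,9) aab: {X3}  orig:{}
  cell(8,10) aba: ∅
  cell(9,11) baa: {X2}  orig:{}
  cell(0,3) aaab: ∅
  cell(1,4) aaba: ∅
  cell(2,5) abaa: ∅
  cell(3,6) baab: {C,S}
  cell(4,7) aaba: ∅
  cell(5,8) abaa: ∅
  cell(6,9) baab: {C,S}
  cell(7,10) aaba: ∅
  cell(8,11) abaa: ∅
  cell(0,4) aaaba: {S}
  cell(1,5) aabaa: {A}
  cell(2,6) abaab: {S}
  cell(3,7) baaba: ∅
  cell(4,8) aabaa: {A}
  cell(5,9) abaab: {S}
  cell(6,10) baaba: ∅
  cell(7,11) aabaa: {A}
  cell(0,5) aaabaa: {S}
  cell(1,6) aabaab: {X3}  orig:{}
  cell(2,7) abaaba: ∅
  cell(3,8) baabaa: {X2}  orig:{}
  cell(4,9) aabaab: {X3}  orig:{}
  cell(5,10) abaaba: ∅
  cell(6,11) baabaa: {X2}  orig:{}
  cell(0,6) aaabaab: {S}
  cell(1,7) aabaaba: ∅
  cell(2,8) abaabaa: ∅
  cell(3,9) baabaab: {C,S}
  cell(4,10) aabaaba: ∅
  cell(5,11) abaabaa: ∅
  cell(0,7) aaabaaba: {S}
  cell(1,8) aabaabaa: {A}
  cell(2,9) abaabaab: {S}
  cell(3,10) baabaaba: ∅
  cell(4,11) aabaabaa: {A}
  cell(0,8) aaabaabaa: {S}
  cell(1,9) aabaabaab: {X3}  orig:{}
  cell(2,10) abaabaaba: ∅
  cell(3,11) baabaabaa: {X2}  orig:{}
  cell(0,9) aaabaabaab: {S}
  cell(1,10) aabaabaaba: ∅
  cell(2,11) abaabaabaa: ∅
  cell(0,10) aaabaabaaba: {S}
  cell(1,11) aabaabaabaa: {A}
  cell(0,11) aaabaabaabaa: {S}

S ∈ T[0,11] ⇒ YES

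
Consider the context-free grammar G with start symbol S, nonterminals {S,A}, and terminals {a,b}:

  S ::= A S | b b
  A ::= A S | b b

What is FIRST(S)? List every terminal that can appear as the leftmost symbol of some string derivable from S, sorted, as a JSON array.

Compute FIRST by fixpoint:
iter 1:
  A via A→b b: +{b}
  S via S→A S: +{b}
  FIRST[S]={b}  FIRST[A]={b}
iter 2: (stable)
  FIRST[S]={b}  FIRST[A]={b}

FIRST(S) = ["b"]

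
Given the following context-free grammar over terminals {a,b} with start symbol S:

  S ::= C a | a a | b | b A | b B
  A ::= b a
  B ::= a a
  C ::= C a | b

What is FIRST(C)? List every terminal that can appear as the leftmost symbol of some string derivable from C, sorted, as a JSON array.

Compute FIRST by fixpoint:
[1]
  A via A→b a: +{b}
  B via B→a a: +{a}
  C via C→b: +{b}
  S via S→C a: +{b}
  S via S→a a: +{a}
  FIRST(S)={a,b}  FIRST(A)={b}  FIRST(B)={a}  FIRST(C)={b}
[2] — fixpoint
  FIRST(S)={a,b}  FIRST(A)={b}  FIRST(B)={a}  FIRST(C)={b}

FIRST(C) = ["b"]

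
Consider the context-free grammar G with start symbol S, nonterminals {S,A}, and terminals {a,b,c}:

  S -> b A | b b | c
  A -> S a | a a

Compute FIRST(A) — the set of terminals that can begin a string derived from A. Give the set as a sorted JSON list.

FIRST sets, iterate to fixpoint:
iter 1:
  A via A→a a: +{a}
  S via S→b A: +{b}
  S via S→c: +{c}
  FIRST[S]={b,c}  FIRST[A]={a}
iter 2:
  A via A→S a: +{b,c}
  FIRST[S]={b,c}  FIRST[A]={a,b,c}
iter 3: done
  FIRST[S]={b,c}  FIRST[A]={a,b,c}

FIRST(A) = ["a", "b", "c"]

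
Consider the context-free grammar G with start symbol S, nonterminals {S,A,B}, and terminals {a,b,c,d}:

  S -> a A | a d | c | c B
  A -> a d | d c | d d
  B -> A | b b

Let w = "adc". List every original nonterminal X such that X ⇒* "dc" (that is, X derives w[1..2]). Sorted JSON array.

Convert to CNF:
  S -> T0 A | T0 T1 | T2 B | c
  A -> T0 T1 | T1 T1 | T1 T2
  B -> T0 T1 | T1 T1 | T1 T2 | T3 T3
  T0 -> a
  T1 -> d
  T2 -> c
  T3 -> b

CYK fill — only the sub-triangle for w[1..2]:
  T[1,1] 'd' = {T1}  orig:{}
  T[2,2] 'c' = {S,T2}  orig:{S}
  T[1,2] 'dc' = {A,B}

Original NTs in T[1,2] deriving "dc": ["A", "B"]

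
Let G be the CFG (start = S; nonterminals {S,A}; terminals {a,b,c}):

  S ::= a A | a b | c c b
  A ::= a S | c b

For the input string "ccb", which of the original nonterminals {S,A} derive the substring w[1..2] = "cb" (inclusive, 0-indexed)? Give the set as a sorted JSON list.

Convert to CNF:
  S -> T0 A | T0 T2 | T1 X3
  A -> T0 S | T1 T2
  T0 -> a
  T1 -> c
  T2 -> b
  X3 -> T1 T2

Fill CYK table bottom-up — only the sub-triangle for w[1..2]:
  [1..1]={T1}  "c"  orig:{}
  [2..2]={T2}  "b"  orig:{}
  [1..2]={A,X3}  "cb"  orig:{A}

Original NTs in T[1,2] deriving "cb": ["A"]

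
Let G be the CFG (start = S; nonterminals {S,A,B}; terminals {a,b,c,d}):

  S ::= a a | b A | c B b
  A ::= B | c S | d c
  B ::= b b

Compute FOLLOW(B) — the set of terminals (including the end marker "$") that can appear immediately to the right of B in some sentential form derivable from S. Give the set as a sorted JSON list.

FIRST sets, iterate to fixpoint:
[1]
  A via A→c S: +{c}
  A via A→d c: +{d}
  B via B→b b: +{b}
  S via S→a a: +{a}
  S via S→b A: +{b}
  S via S→c B b: +{c}
  FIRST[S]={a,b,c}  FIRST[A]={c,d}  FIRST[B]={b}
[2]
  A via A→B: +{b}
  FIRST[S]={a,b,c}  FIRST[A]={b,c,d}  FIRST[B]={b}
[3] (no change)
  FIRST[S]={a,b,c}  FIRST[A]={b,c,d}  FIRST[B]={b}

Compute FOLLOW by fixpoint:
FOLLOW(S) := {$}
[1]
  S→b A: FOLLOW(A) ⊇ FOLLOW(S) ⊇ {$}; new: +{$}
  S→c B b: FOLLOW(B) ⊇ FIRST(b) = {b}; new: +{b}
  FOLLOW(S)={$}  FOLLOW(A)={$}  FOLLOW(B)={b}
[2]
  A→B: FOLLOW(B) ⊇ FOLLOW(A) ⊇ {$}; new: +{$}
  FOLLOW(S)={$}  FOLLOW(A)={$}  FOLLOW(B)={$,b}
[3] (no change)
  FOLLOW(S)={$}  FOLLOW(A)={$}  FOLLOW(B)={$,b}

FOLLOW(B) = ["$", "b"]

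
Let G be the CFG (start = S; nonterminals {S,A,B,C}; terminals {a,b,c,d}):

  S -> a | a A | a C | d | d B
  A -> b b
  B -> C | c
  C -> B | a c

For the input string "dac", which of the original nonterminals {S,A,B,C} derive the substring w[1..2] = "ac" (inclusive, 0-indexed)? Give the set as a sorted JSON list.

CNF form of G:
  S -> T1 A | T1 C | T3 B | a | d
  A -> T0 T0
  B -> T1 T2 | c
  C -> T1 T2 | c
  T0 -> b
  T1 -> a
  T2 -> c
  T3 -> d

Fill CYK table bottom-up, restricted to cells inside w[1..2]:
  T[1,1] 'a' = {S,T1}  orig:{S}
  T[2,2] 'c' = {B,C,T2}  orig:{B,C}
  T[1,2] 'ac' = {B,C,S}

Original NTs in T[1,2] deriving "ac": ["B", "C", "S"]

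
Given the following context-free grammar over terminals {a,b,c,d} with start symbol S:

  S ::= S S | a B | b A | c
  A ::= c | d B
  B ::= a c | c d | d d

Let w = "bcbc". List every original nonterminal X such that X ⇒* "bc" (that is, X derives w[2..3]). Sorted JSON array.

Convert to CNF:
  S -> S S | T1 B | T3 A | c
  A -> T0 B | c
  B -> T0 T0 | T1 T2 | T2 T0
  T0 -> d
  T1 -> a
  T2 -> c
  T3 -> b

CYK table (by increasing span) — only the sub-triangle for w[2..3]:
  [2..2]={T3}  "b"  orig:{}
  [3..3]={A,S,T2}  "c"  orig:{A,S}
  [2..3]={S}  "bc"

Original NTs in T[2,3] deriving "bc": ["S"]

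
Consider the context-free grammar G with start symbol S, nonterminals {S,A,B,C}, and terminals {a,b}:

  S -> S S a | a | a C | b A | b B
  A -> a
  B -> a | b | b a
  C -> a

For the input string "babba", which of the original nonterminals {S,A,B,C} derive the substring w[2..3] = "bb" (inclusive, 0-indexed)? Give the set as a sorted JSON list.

CNF form of G:
  S -> S X2 | T0 A | T0 B | T1 C | a
  A -> a
  B -> T0 T1 | a | b
  C -> a
  T0 -> b
  T1 -> a
  X2 -> S T1

Fill CYK table bottom-up — only the sub-triangle for w[2..3]:
  cell(2,2) b: {B,T0}  orig:{B}
  cell(3,3) b: {B,T0}  orig:{B}
  cell(2,3) bb: {S}

Original NTs in T[2,3] deriving "bb": ["S"]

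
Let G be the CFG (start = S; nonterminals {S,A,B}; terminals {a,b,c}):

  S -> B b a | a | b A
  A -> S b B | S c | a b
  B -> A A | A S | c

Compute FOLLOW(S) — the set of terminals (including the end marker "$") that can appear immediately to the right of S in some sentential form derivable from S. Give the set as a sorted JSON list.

FIRST iteration:
pass 1:
  A via A→a b: +{a}
  B via B→A A: +{a}
  B via B→c: +{c}
  S via S→B b a: +{a,c}
  S via S→b A: +{b}
  FIRST(S)={a,b,c}  FIRST(A)={a}  FIRST(B)={a,c}
pass 2:
  A via A→S b B: +{b,c}
  B via B→A A: +{b}
  FIRST(S)={a,b,c}  FIRST(A)={a,b,c}  FIRST(B)={a,b,c}
pass 3: (stable)
  FIRST(S)={a,b,c}  FIRST(A)={a,b,c}  FIRST(B)={a,b,c}

Compute FOLLOW by fixpoint:
initialize: $ ∈ FOLLOW(S)
pass 1:
  A→S b B: FOLLOW(S) ⊇ FIRST(b) = {b}; new: +{b}
  A→S c: FOLLOW(S) ⊇ FIRST(c) = {c}; new: +{c}
  B→A A: FOLLOW(A) ⊇ FIRST(A) = {a,b,c}; new: +{a,b,c}
  S→B b a: FOLLOW(B) ⊇ FIRST(b) = {b}; new: +{b}
  S→b A: FOLLOW(A) ⊇ FOLLOW(S) ⊇ {$,b,c}; new: +{$}
  FOLLOW[S]={$,b,c}  FOLLOW[A]={$,a,b,c}  FOLLOW[B]={b}
pass 2:
  A→S b B: FOLLOW(B) ⊇ FOLLOW(A) ⊇ {$,a,b,c}; new: +{$,a,c}
  B→A S: FOLLOW(S) ⊇ FOLLOW(B) ⊇ {$,a,b,c}; new: +{a}
  FOLLOW[S]={$,a,b,c}  FOLLOW[A]={$,a,b,c}  FOLLOW[B]={$,a,b,c}
pass 3: done
  FOLLOW[S]={$,a,b,c}  FOLLOW[A]={$,a,b,c}  FOLLOW[B]={$,a,b,c}

FOLLOW(S) = ["$", "a", "b", "c"]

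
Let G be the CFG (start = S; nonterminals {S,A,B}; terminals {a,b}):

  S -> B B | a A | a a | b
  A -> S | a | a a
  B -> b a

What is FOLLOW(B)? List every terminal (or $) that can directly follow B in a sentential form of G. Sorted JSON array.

FIRST sets, iterate to fixpoint:
round 1:
  A via A→a: +{a}
  B via B→b a: +{b}
  S via S→B B: +{b}
  S via S→a A: +{a}
  FIRST(S)={a,b}  FIRST(A)={a}  FIRST(B)={b}
round 2:
  A via A→S: +{b}
  FIRST(S)={a,b}  FIRST(A)={a,b}  FIRST(B)={b}
round 3: — fixpoint
  FIRST(S)={a,b}  FIRST(A)={a,b}  FIRST(B)={b}

FOLLOW sets:
seed FOLLOW(S) with $
[1]
  S→B B: FOLLOW(B) ⊇ FIRST(B) = {b}; new: +{b}
  S→B B: FOLLOW(B) ⊇ FOLLOW(S) ⊇ {$}; new: +{$}
  S→a A: FOLLOW(A) ⊇ FOLLOW(S) ⊇ {$}; new: +{$}
  S: {$}  A: {$}  B: {$,b}
[2] done
  S: {$}  A: {$}  B: {$,b}

FOLLOW(B) = ["$", "b"]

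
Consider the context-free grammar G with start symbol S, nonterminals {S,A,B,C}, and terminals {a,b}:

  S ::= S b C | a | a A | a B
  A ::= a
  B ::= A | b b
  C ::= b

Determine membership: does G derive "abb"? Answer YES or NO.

CNF form of G:
  S -> S X2 | T1 A | T1 B | a
  A -> a
  B -> T0 T0 | a
  C -> b
  T0 -> b
  T1 -> a
  X2 -> T0 C

CYK fill:
  cell(0,0) a: {A,B,S,T1}  orig:{A,B,S}
  cell(1,1) b: {C,T0}  orig:{C}
  cell(2,2) b: {C,T0}  orig:{C}
  cell(0,1) ab: ∅
  cell(1,2) bb: {B,X2}  orig:{B}
  cell(0,2) abb: {S}

S ∈ T[0,2] ⇒ YES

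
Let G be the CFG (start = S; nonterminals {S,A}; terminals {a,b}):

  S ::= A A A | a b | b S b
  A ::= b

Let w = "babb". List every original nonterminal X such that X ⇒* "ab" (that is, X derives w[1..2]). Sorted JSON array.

CNF form of G:
  S -> A X2 | T0 T1 | T1 X3
  A -> b
  T0 -> a
  T1 -> b
  X2 -> A A
  X3 -> S T1

CYK table (by increasing span) — only the sub-triangle for w[1..2]:
  T[1,1] 'a' = {T0}  orig:{}
  T[2,2] 'b' = {A,T1}  orig:{A}
  T[1,2] 'ab' = {S}

Original NTs in T[1,2] deriving "ab": ["S"]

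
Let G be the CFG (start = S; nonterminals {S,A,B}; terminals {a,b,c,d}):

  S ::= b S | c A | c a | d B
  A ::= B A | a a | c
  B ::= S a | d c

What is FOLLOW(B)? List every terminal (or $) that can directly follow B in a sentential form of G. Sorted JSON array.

Compute FIRST by fixpoint:
pass 1:
  A via A→a a: +{a}
  A via A→c: +{c}
  B via B→d c: +{d}
  S via S→b S: +{b}
  S via S→c A: +{c}
  S via S→d B: +{d}
  FIRST(S)={b,c,d}  FIRST(A)={a,c}  FIRST(B)={d}
pass 2:
  A via A→B A: +{d}
  B via B→S a: +{b,c}
  FIRST(S)={b,c,d}  FIRST(A)={a,c,d}  FIRST(B)={b,c,d}
pass 3:
  A via A→B A: +{b}
  FIRST(S)={b,c,d}  FIRST(A)={a,b,c,d}  FIRST(B)={b,c,d}
pass 4: — fixpoint
  FIRST(S)={b,c,d}  FIRST(A)={a,b,c,d}  FIRST(B)={b,c,d}

FOLLOW sets:
seed FOLLOW(S) with $
iter 1:
  A→B A: FOLLOW(B) ⊇ FIRST(A) = {a,b,c,d}; new: +{a,b,c,d}
  B→S a: FOLLOW(S) ⊇ FIRST(a) = {a}; new: +{a}
  S→c A: FOLLOW(A) ⊇ FOLLOW(S) ⊇ {$,a}; new: +{$,a}
  S→d B: FOLLOW(B) ⊇ FOLLOW(S) ⊇ {$,a}; new: +{$}
  S: {$,a}  A: {$,a}  B: {$,a,b,c,d}
iter 2: done
  S: {$,a}  A: {$,a}  B: {$,a,b,c,d}

FOLLOW(B) = ["$", "a", "b", "c", "d"]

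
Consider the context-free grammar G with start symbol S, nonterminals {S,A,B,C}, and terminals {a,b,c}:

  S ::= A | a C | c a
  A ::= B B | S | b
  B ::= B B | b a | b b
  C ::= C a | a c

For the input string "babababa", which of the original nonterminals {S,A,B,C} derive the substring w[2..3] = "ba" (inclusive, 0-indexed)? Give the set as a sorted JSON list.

CNF form of G:
  S -> B B | T0 C | T1 T0 | b
  A -> B B | T0 C | T1 T0 | b
  B -> B B | T2 T0 | T2 T2
  C -> C T0 | T0 T1
  T0 -> a
  T1 -> c
  T2 -> b

CYK fill (cells [i..j] with 2 ≤ i ≤ j ≤ 3 only):
  T[2,2] 'b' = {A,S,T2}  orig:{A,S}
  T[3,3] 'a' = {T0}  orig:{}
  T[2,3] 'ba' = {B}

Original NTs in T[2,3] deriving "ba": ["B"]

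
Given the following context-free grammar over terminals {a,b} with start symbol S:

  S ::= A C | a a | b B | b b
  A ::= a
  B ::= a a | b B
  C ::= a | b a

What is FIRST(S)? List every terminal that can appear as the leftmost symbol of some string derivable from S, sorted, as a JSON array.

FIRST iteration:
[1]
  A via A→a: +{a}
  B via B→a a: +{a}
  B via B→b B: +{b}
  C via C→a: +{a}
  C via C→b a: +{b}
  S via S→A C: +{a}
  S via S→b B: +{b}
  FIRST[S]={a,b}  FIRST[A]={a}  FIRST[B]={a,b}  FIRST[C]={a,b}
[2] — fixpoint
  FIRST[S]={a,b}  FIRST[A]={a}  FIRST[B]={a,b}  FIRST[C]={a,b}

FIRST(S) = ["a", "b"]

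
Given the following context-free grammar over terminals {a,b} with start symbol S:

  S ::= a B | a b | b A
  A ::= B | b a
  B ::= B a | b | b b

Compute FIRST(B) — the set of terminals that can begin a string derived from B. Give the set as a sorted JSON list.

FIRST iteration:
round 1:
  A via A→b a: +{b}
  B via B→b: +{b}
  S via S→a B: +{a}
  S via S→b A: +{b}
  FIRST[S]={a,b}  FIRST[A]={b}  FIRST[B]={b}
round 2: — fixpoint
  FIRST[S]={a,b}  FIRST[A]={b}  FIRST[B]={b}

FIRST(B) = ["b"]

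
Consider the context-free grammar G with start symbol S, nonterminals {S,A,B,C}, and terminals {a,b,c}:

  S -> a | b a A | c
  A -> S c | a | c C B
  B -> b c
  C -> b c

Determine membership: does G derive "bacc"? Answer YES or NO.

CNF form of G:
  S -> T1 X4 | a | c
  A -> S T0 | T0 X3 | a
  B -> T1 T0
  C -> T1 T0
  T0 -> c
  T1 -> b
  T2 -> a
  X3 -> C B
  X4 -> T2 A

CYK fill:
  [0..0]={T1}  "b"  orig:{}
  [1..1]={A,S,T2}  "a"  orig:{A,S}
  [2..2]={S,T0}  "c"  orig:{S}
  [3..3]={S,T0}  "c"  orig:{S}
  [0..1]=∅  "ba"
  [1..2]={A}  "ac"
  [2..3]={A}  "cc"
  [0..2]=∅  "bac"
  [1..3]={X4}  "acc"  orig:{}
  [0..3]={S}  "bacc"

S ∈ T[0,3] ⇒ YES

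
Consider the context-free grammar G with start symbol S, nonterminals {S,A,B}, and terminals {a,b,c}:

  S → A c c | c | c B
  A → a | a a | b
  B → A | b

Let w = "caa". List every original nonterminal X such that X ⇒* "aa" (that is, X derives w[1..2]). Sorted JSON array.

CNF form of G:
  S -> A X2 | T1 B | c
  A -> T0 T0 | a | b
  B -> T0 T0 | a | b
  T0 -> a
  T1 -> c
  X2 -> T1 T1

Fill CYK table bottom-up (cells [i..j] with 1 ≤ i ≤ j ≤ 2 only):
  [1..1]={A,B,T0}  "a"  orig:{A,B}
  [2..2]={A,B,T0}  "a"  orig:{A,B}
  [1..2]={A,B}  "aa"

Original NTs in T[1,2] deriving "aa": ["A", "B"]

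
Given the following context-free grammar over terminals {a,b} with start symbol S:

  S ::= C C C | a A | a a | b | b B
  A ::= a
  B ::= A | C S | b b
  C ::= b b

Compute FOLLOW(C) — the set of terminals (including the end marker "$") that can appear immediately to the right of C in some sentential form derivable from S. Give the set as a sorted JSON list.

FIRST sets, iterate to fixpoint:
[1]
  A via A→a: +{a}
  B via B→A: +{a}
  B via B→b b: +{b}
  C via C→b b: +{b}
  S via S→C C C: +{b}
  S via S→a A: +{a}
  FIRST[S]={a,b}  FIRST[A]={a}  FIRST[B]={a,b}  FIRST[C]={b}
[2] — fixpoint
  FIRST[S]={a,b}  FIRST[A]={a}  FIRST[B]={a,b}  FIRST[C]={b}

Compute FOLLOW by fixpoint:
FOLLOW(S) := {$}
pass 1:
  B→C S: FOLLOW(C) ⊇ FIRST(S) = {a,b}; new: +{a,b}
  S→C C C: FOLLOW(C) ⊇ FOLLOW(S) ⊇ {$}; new: +{$}
  S→a A: FOLLOW(A) ⊇ FOLLOW(S) ⊇ {$}; new: +{$}
  S→b B: FOLLOW(B) ⊇ FOLLOW(S) ⊇ {$}; new: +{$}
  FOLLOW[S]={$}  FOLLOW[A]={$}  FOLLOW[B]={$}  FOLLOW[C]={$,a,b}
pass 2: — fixpoint
  FOLLOW[S]={$}  FOLLOW[A]={$}  FOLLOW[B]={$}  FOLLOW[C]={$,a,b}

FOLLOW(C) = ["$", "a", "b"]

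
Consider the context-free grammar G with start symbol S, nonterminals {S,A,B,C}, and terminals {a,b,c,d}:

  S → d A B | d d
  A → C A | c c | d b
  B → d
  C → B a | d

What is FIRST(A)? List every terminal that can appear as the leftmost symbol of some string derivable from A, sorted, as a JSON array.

FIRST sets, iterate to fixpoint:
pass 1:
  A via A→c c: +{c}
  A via A→d b: +{d}
  B via B→d: +{d}
  C via C→B a: +{d}
  S via S→d A B: +{d}
  S: {d}  A: {c,d}  B: {d}  C: {d}
pass 2: done
  S: {d}  A: {c,d}  B: {d}  C: {d}

FIRST(A) = ["c", "d"]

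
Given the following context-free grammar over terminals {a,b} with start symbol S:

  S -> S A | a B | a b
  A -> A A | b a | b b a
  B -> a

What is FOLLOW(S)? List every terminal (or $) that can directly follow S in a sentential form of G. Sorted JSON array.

FIRST iteration:
pass 1:
  A via A→b a: +{b}
  B via B→a: +{a}
  S via S→a B: +{a}
  FIRST(S)={a}  FIRST(A)={b}  FIRST(B)={a}
pass 2: — fixpoint
  FIRST(S)={a}  FIRST(A)={b}  FIRST(B)={a}

Compute FOLLOW by fixpoint:
FOLLOW(S) := {$}
round 1:
  A→A A: FOLLOW(A) ⊇ FIRST(A) = {b}; new: +{b}
  S→S A: FOLLOW(S) ⊇ FIRST(A) = {b}; new: +{b}
  S→S A: FOLLOW(A) ⊇ FOLLOW(S) ⊇ {$,b}; new: +{$}
  S→a B: FOLLOW(B) ⊇ FOLLOW(S) ⊇ {$,b}; new: +{$,b}
  S: {$,b}  A: {$,b}  B: {$,b}
round 2: (no change)
  S: {$,b}  A: {$,b}  B: {$,b}

FOLLOW(S) = ["$", "b"]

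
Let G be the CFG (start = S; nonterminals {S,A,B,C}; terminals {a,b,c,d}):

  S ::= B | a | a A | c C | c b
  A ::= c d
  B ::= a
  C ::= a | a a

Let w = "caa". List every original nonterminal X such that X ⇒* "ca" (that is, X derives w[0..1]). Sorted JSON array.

Convert to CNF:
  S -> T0 C | T0 T3 | T2 A | a
  A -> T0 T1
  B -> a
  C -> T2 T2 | a
  T0 -> c
  T1 -> d
  T2 -> a
  T3 -> b

Fill CYK table bottom-up, restricted to cells inside w[0..1]:
  [0..0]={T0}  "c"  orig:{}
  [1..1]={B,C,S,T2}  "a"  orig:{B,C,S}
  [0..1]={S}  "ca"

Original NTs in T[0,1] deriving "ca": ["S"]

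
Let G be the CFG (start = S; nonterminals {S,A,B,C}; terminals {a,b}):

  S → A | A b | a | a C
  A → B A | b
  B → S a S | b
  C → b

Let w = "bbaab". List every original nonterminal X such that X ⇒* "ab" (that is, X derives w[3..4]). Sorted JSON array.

CNF form of G:
  S -> A T1 | B A | T0 C | a | b
  A -> B A | b
  B -> S X2 | b
  C -> b
  T0 -> a
  T1 -> b
  X2 -> T0 S

CYK table (by increasing span) (cells [i..j] with 3 ≤ i ≤ j ≤ 4 only):
  [3..3]={S,T0}  "a"  orig:{S}
  [4..4]={A,B,C,S,T1}  "b"  orig:{A,B,C,S}
  [3..4]={S,X2}  "ab"  orig:{S}

Original NTs in T[3,4] deriving "ab": ["S"]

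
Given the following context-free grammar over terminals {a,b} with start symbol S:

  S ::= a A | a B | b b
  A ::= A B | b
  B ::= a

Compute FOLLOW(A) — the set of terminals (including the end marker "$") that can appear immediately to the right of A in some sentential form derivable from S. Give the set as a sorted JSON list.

FIRST sets, iterate to fixpoint:
iter 1:
  A via A→b: +{b}
  B via B→a: +{a}
  S via S→a A: +{a}
  S via S→b b: +{b}
  S: {a,b}  A: {b}  B: {a}
iter 2: (stable)
  S: {a,b}  A: {b}  B: {a}

Compute FOLLOW by fixpoint:
seed FOLLOW(S) with $
pass 1:
  A→A B: FOLLOW(A) ⊇ FIRST(B) = {a}; new: +{a}
  A→A B: FOLLOW(B) ⊇ FOLLOW(A) ⊇ {a}; new: +{a}
  S→a A: FOLLOW(A) ⊇ FOLLOW(S) ⊇ {$}; new: +{$}
  S→a B: FOLLOW(B) ⊇ FOLLOW(S) ⊇ {$}; new: +{$}
  S: {$}  A: {$,a}  B: {$,a}
pass 2: — fixpoint
  S: {$}  A: {$,a}  B: {$,a}

FOLLOW(A) = ["$", "a"]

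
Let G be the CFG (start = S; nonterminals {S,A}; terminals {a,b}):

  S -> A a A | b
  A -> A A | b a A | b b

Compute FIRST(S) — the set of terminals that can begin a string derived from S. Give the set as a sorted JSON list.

FIRST sets, iterate to fixpoint:
round 1:
  A via A→b a A: +{b}
  S via S→A a A: +{b}
  S: {b}  A: {b}
round 2: — fixpoint
  S: {b}  A: {b}

FIRST(S) = ["b"]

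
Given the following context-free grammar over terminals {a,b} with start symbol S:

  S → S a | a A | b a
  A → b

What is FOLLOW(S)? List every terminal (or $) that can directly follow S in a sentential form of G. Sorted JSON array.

Compute FIRST by fixpoint:
pass 1:
  A via A→b: +{b}
  S via S→a A: +{a}
  S via S→b a: +{b}
  FIRST[S]={a,b}  FIRST[A]={b}
pass 2: — fixpoint
  FIRST[S]={a,b}  FIRST[A]={b}

FOLLOW sets:
seed FOLLOW(S) with $
pass 1:
  S→S a: FOLLOW(S) ⊇ FIRST(a) = {a}; new: +{a}
  S→a A: FOLLOW(A) ⊇ FOLLOW(S) ⊇ {$,a}; new: +{$,a}
  FOLLOW[S]={$,a}  FOLLOW[A]={$,a}
pass 2: (no change)
  FOLLOW[S]={$,a}  FOLLOW[A]={$,a}

FOLLOW(S) = ["$", "a"]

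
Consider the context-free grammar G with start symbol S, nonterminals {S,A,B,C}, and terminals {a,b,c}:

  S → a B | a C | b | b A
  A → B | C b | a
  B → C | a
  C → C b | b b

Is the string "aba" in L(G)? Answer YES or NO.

Convert to CNF:
  S -> T0 A | T1 B | T1 C | b
  A -> C T0 | T0 T0 | a
  B -> C T0 | T0 T0 | a
  C -> C T0 | T0 T0
  T0 -> b
  T1 -> a

CYK fill:
  T[0,0] 'a' = {A,B,T1}  orig:{A,B}
  T[1,1] 'b' = {S,T0}  orig:{S}
  T[2,2] 'a' = {A,B,T1}  orig:{A,B}
  T[0,1] 'ab' = ∅
  T[1,2] 'ba' = {S}
  T[0,2] 'aba' = ∅

S ∉ T[0,2] ⇒ NO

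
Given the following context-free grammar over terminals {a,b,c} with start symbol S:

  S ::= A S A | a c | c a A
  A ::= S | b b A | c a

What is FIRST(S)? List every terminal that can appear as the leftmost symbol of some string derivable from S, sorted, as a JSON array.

FIRST sets, iterate to fixpoint:
pass 1:
  A via A→b b A: +{b}
  A via A→c a: +{c}
  S via S→A S A: +{b,c}
  S via S→a c: +{a}
  S: {a,b,c}  A: {b,c}
pass 2:
  A via A→S: +{a}
  S: {a,b,c}  A: {a,b,c}
pass 3: done
  S: {a,b,c}  A: {a,b,c}

FIRST(S) = ["a", "b", "c"]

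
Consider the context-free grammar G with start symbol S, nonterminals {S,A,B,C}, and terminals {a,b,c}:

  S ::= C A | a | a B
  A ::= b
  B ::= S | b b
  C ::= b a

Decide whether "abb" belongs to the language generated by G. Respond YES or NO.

CNF form of G:
  S -> C A | T0 B | a
  A -> b
  B -> C A | T0 B | T1 T1 | a
  C -> T1 T0
  T0 -> a
  T1 -> b

CYK fill:
  [0..0]={B,S,T0}  "a"  orig:{B,S}
  [1..1]={A,T1}  "b"  orig:{A}
  [2..2]={A,T1}  "b"  orig:{A}
  [0..1]=∅  "ab"
  [1..2]={B}  "bb"
  [0..2]={B,S}  "abb"

S ∈ T[0,2] ⇒ YES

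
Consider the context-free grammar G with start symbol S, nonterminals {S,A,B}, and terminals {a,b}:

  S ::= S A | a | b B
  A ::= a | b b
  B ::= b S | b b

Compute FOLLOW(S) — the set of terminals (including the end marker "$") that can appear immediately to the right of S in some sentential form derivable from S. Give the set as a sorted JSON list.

Compute FIRST by fixpoint:
iter 1:
  A via A→a: +{a}
  A via A→b b: +{b}
  B via B→b S: +{b}
  S via S→a: +{a}
  S via S→b B: +{b}
  FIRST(S)={a,b}  FIRST(A)={a,b}  FIRST(B)={b}
iter 2: (stable)
  FIRST(S)={a,b}  FIRST(A)={a,b}  FIRST(B)={b}

FOLLOW sets:
FOLLOW(S) := {$}
pass 1:
  S→S A: FOLLOW(S) ⊇ FIRST(A) = {a,b}; new: +{a,b}
  S→S A: FOLLOW(A) ⊇ FOLLOW(S) ⊇ {$,a,b}; new: +{$,a,b}
  S→b B: FOLLOW(B) ⊇ FOLLOW(S) ⊇ {$,a,b}; new: +{$,a,b}
  FOLLOW(S)={$,a,b}  FOLLOW(A)={$,a,b}  FOLLOW(B)={$,a,b}
pass 2: (stable)
  FOLLOW(S)={$,a,b}  FOLLOW(A)={$,a,b}  FOLLOW(B)={$,a,b}

FOLLOW(S) = ["$", "a", "b"]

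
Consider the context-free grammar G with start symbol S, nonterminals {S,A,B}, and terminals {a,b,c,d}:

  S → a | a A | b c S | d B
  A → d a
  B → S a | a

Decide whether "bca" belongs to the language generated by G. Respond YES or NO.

CNF form of G:
  S -> T0 B | T1 A | T2 X4 | a
  A -> T0 T1
  B -> S T1 | a
  T0 -> d
  T1 -> a
  T2 -> b
  T3 -> c
  X4 -> T3 S

Fill CYK table bottom-up:
  cell(0,0) b: {T2}  orig:{}
  cell(1,1) c: {T3}  orig:{}
  cell(2,2) a: {B,S,T1}  orig:{B,S}
  cell(0,1) bc: ∅
  cell(1,2) ca: {X4}  orig:{}
  cell(0,2) bca: {S}

S ∈ T[0,2] ⇒ YES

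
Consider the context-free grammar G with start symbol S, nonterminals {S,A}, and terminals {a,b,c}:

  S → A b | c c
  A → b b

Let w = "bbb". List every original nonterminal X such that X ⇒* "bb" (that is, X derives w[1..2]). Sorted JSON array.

CNF form of G:
  S -> A T0 | T1 T1
  A -> T0 T0
  T0 -> b
  T1 -> c

CYK fill — only the sub-triangle for w[1..2]:
  T[1,1] 'b' = {T0}  orig:{}
  T[2,2] 'b' = {T0}  orig:{}
  T[1,2] 'bb' = {A}

Original NTs in T[1,2] deriving "bb": ["A"]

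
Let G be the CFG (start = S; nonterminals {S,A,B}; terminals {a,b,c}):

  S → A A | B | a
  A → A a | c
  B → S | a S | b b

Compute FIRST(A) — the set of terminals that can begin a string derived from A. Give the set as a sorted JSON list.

FIRST iteration:
pass 1:
  A via A→c: +{c}
  B via B→a S: +{a}
  B via B→b b: +{b}
  S via S→A A: +{c}
  S via S→B: +{a,b}
  FIRST(S)={a,b,c}  FIRST(A)={c}  FIRST(B)={a,b}
pass 2:
  B via B→S: +{c}
  FIRST(S)={a,b,c}  FIRST(A)={c}  FIRST(B)={a,b,c}
pass 3: (no change)
  FIRST(S)={a,b,c}  FIRST(A)={c}  FIRST(B)={a,b,c}

FIRST(A) = ["c"]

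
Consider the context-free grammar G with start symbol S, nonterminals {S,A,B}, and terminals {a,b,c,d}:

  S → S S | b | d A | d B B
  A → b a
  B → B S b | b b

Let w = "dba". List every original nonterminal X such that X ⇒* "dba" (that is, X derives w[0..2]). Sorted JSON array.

CNF form of G:
  S -> S S | T2 A | T2 X4 | b
  A -> T0 T1
  B -> B X3 | T0 T0
  T0 -> b
  T1 -> a
  T2 -> d
  X3 -> S T0
  X4 -> B B

CYK table (by increasing span) — only the sub-triangle for w[0..2]:
  cell(0,0) d: {T2}  orig:{}
  cell(1,1) b: {S,T0}  orig:{S}
  cell(2,2) a: {T1}  orig:{}
  cell(0,1) db: ∅
  cell(1,2) ba: {A}
  cell(0,2) dba: {S}

Original NTs in T[0,2] deriving "dba": ["S"]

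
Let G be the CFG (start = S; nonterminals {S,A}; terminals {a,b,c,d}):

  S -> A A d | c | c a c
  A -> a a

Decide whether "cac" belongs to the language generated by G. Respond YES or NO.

Convert to CNF:
  S -> A X3 | T2 X4 | c
  A -> T0 T0
  T0 -> a
  T1 -> d
  T2 -> c
  X3 -> A T1
  X4 -> T0 T2

CYK fill:
  cell(0,0) c: {S,T2}  orig:{S}
  cell(1,1) a: {T0}  orig:{}
  cell(2,2) c: {S,T2}  orig:{S}
  cell(0,1) ca: ∅
  cell(1,2) ac: {X4}  orig:{}
  cell(0,2) cac: {S}

S ∈ T[0,2] ⇒ YES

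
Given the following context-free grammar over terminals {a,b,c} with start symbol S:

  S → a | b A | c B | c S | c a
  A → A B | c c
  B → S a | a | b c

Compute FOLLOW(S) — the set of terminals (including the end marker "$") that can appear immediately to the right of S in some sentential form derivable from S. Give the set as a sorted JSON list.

FIRST iteration:
pass 1:
  A via A→c c: +{c}
  B via B→a: +{a}
  B via B→b c: +{b}
  S via S→a: +{a}
  S via S→b A: +{b}
  S via S→c B: +{c}
  FIRST[S]={a,b,c}  FIRST[A]={c}  FIRST[B]={a,b}
pass 2:
  B via B→S a: +{c}
  FIRST[S]={a,b,c}  FIRST[A]={c}  FIRST[B]={a,b,c}
pass 3: done
  FIRST[S]={a,b,c}  FIRST[A]={c}  FIRST[B]={a,b,c}

FOLLOW iteration:
FOLLOW(S) := {$}
round 1:
  A→A B: FOLLOW(A) ⊇ FIRST(B) = {a,b,c}; new: +{a,b,c}
  A→A B: FOLLOW(B) ⊇ FOLLOW(A) ⊇ {a,b,c}; new: +{a,b,c}
  B→S a: FOLLOW(S) ⊇ FIRST(a) = {a}; new: +{a}
  S→b A: FOLLOW(A) ⊇ FOLLOW(S) ⊇ {$,a}; new: +{$}
  S→c B: FOLLOW(B) ⊇ FOLLOW(S) ⊇ {$,a}; new: +{$}
  FOLLOW(S)={$,a}  FOLLOW(A)={$,a,b,c}  FOLLOW(B)={$,a,b,c}
round 2: — fixpoint
  FOLLOW(S)={$,a}  FOLLOW(A)={$,a,b,c}  FOLLOW(B)={$,a,b,c}

FOLLOW(S) = ["$", "a"]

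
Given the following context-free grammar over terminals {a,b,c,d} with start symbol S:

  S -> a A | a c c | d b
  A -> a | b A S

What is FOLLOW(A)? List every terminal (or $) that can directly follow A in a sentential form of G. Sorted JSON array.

FIRST iteration:
iter 1:
  A via A→a: +{a}
  A via A→b A S: +{b}
  S via S→a A: +{a}
  S via S→d b: +{d}
  S: {a,d}  A: {a,b}
iter 2: (no change)
  S: {a,d}  A: {a,b}

Compute FOLLOW by fixpoint:
initialize: $ ∈ FOLLOW(S)
round 1:
  A→b A S: FOLLOW(A) ⊇ FIRST(S) = {a,d}; new: +{a,d}
  A→b A S: FOLLOW(S) ⊇ FOLLOW(A) ⊇ {a,d}; new: +{a,d}
  S→a A: FOLLOW(A) ⊇ FOLLOW(S) ⊇ {$,a,d}; new: +{$}
  FOLLOW(S)={$,a,d}  FOLLOW(A)={$,a,d}
round 2: (stable)
  FOLLOW(S)={$,a,d}  FOLLOW(A)={$,a,d}

FOLLOW(A) = ["$", "a", "d"]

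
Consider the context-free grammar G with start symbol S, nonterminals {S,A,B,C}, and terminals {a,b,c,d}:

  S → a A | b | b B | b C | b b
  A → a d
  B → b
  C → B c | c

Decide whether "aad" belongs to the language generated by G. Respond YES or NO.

Convert to CNF:
  S -> T0 A | T3 B | T3 C | T3 T3 | b
  A -> T0 T1
  B -> b
  C -> B T2 | c
  T0 -> a
  T1 -> d
  T2 -> c
  T3 -> b

CYK table (by increasing span):
  [0..0]={T0}  "a"  orig:{}
  [1..1]={T0}  "a"  orig:{}
  [2..2]={T1}  "d"  orig:{}
  [0..1]=∅  "aa"
  [1..2]={A}  "ad"
  [0..2]={S}  "aad"

S ∈ T[0,2] ⇒ YES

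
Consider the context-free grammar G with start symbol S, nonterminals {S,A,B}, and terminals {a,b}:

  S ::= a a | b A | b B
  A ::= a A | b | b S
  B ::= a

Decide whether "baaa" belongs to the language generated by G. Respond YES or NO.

Convert to CNF:
  S -> T0 T0 | T1 A | T1 B
  A -> T0 A | T1 S | b
  B -> a
  T0 -> a
  T1 -> b

CYK table (by increasing span):
  cell(0,0) b: {A,T1}  orig:{A}
  cell(1,1) a: {B,T0}  orig:{B}
  cell(2,2) a: {B,T0}  orig:{B}
  cell(3,3) a: {B,T0}  orig:{B}
  cell(0,1) ba: {S}
  cell(1,2) aa: {S}
  cell(2,3) aa: {S}
  cell(0,2) baa: {A}
  cell(1,3) aaa: ∅
  cell(0,3) baaa: ∅

S ∉ T[0,3] ⇒ NO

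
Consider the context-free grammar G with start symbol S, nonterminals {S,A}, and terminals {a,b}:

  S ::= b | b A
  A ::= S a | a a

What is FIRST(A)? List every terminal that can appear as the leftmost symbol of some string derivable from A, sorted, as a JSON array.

FIRST iteration:
iter 1:
  A via A→a a: +{a}
  S via S→b: +{b}
  FIRST(S)={b}  FIRST(A)={a}
iter 2:
  A via A→S a: +{b}
  FIRST(S)={b}  FIRST(A)={a,b}
iter 3: (no change)
  FIRST(S)={b}  FIRST(A)={a,b}

FIRST(A) = ["a", "b"]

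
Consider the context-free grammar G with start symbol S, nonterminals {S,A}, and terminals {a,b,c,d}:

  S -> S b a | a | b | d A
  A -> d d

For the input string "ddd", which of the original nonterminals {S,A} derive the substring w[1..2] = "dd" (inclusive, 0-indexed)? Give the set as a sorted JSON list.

CNF form of G:
  S -> S X3 | T0 A | a | b
  A -> T0 T0
  T0 -> d
  T1 -> b
  T2 -> a
  X3 -> T1 T2

CYK fill — only the sub-triangle for w[1..2]:
  [1..1]={T0}  "d"  orig:{}
  [2..2]={T0}  "d"  orig:{}
  [1..2]={A}  "dd"

Original NTs in T[1,2] deriving "dd": ["A"]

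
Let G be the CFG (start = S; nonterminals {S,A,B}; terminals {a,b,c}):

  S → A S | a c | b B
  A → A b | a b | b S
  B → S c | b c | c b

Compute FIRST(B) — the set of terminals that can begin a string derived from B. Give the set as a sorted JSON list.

FIRST sets, iterate to fixpoint:
[1]
  A via A→a b: +{a}
  A via A→b S: +{b}
  B via B→b c: +{b}
  B via B→c b: +{c}
  S via S→A S: +{a,b}
  FIRST(S)={a,b}  FIRST(A)={a,b}  FIRST(B)={b,c}
[2]
  B via B→S c: +{a}
  FIRST(S)={a,b}  FIRST(A)={a,b}  FIRST(B)={a,b,c}
[3] done
  FIRST(S)={a,b}  FIRST(A)={a,b}  FIRST(B)={a,b,c}

FIRST(B) = ["a", "b", "c"]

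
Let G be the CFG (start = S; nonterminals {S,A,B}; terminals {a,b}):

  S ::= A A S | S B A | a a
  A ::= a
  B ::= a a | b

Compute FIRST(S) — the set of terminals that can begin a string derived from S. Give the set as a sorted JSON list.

FIRST iteration:
[1]
  A via A→a: +{a}
  B via B→a a: +{a}
  B via B→b: +{b}
  S via S→A A S: +{a}
  FIRST[S]={a}  FIRST[A]={a}  FIRST[B]={a,b}
[2] (no change)
  FIRST[S]={a}  FIRST[A]={a}  FIRST[B]={a,b}

FIRST(S) = ["a"]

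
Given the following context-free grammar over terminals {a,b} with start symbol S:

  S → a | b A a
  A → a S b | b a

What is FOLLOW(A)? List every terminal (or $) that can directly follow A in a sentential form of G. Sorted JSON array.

FIRST iteration:
[1]
  A via A→a S b: +{a}
  A via A→b a: +{b}
  S via S→a: +{a}
  S via S→b A a: +{b}
  FIRST(S)={a,b}  FIRST(A)={a,b}
[2] (stable)
  FIRST(S)={a,b}  FIRST(A)={a,b}

FOLLOW sets:
initialize: $ ∈ FOLLOW(S)
iter 1:
  A→a S b: FOLLOW(S) ⊇ FIRST(b) = {b}; new: +{b}
  S→b A a: FOLLOW(A) ⊇ FIRST(a) = {a}; new: +{a}
  FOLLOW(S)={$,b}  FOLLOW(A)={a}
iter 2: (no change)
  FOLLOW(S)={$,b}  FOLLOW(A)={a}

FOLLOW(A) = ["a"]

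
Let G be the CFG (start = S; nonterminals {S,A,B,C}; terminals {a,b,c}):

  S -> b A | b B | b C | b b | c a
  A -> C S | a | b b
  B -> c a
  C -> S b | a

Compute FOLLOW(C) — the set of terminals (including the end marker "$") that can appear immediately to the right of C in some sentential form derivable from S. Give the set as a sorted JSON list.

FIRST sets, iterate to fixpoint:
pass 1:
  A via A→a: +{a}
  A via A→b b: +{b}
  B via B→c a: +{c}
  C via C→a: +{a}
  S via S→b A: +{b}
  S via S→c a: +{c}
  FIRST(S)={b,c}  FIRST(A)={a,b}  FIRST(B)={c}  FIRST(C)={a}
pass 2:
  C via C→S b: +{b,c}
  FIRST(S)={b,c}  FIRST(A)={a,b}  FIRST(B)={c}  FIRST(C)={a,b,c}
pass 3:
  A via A→C S: +{c}
  FIRST(S)={b,c}  FIRST(A)={a,b,c}  FIRST(B)={c}  FIRST(C)={a,b,c}
pass 4: — fixpoint
  FIRST(S)={b,c}  FIRST(A)={a,b,c}  FIRST(B)={c}  FIRST(C)={a,b,c}

FOLLOW iteration:
FOLLOW(S) := {$}
round 1:
  A→C S: FOLLOW(C) ⊇ FIRST(S) = {b,c}; new: +{b,c}
  C→S b: FOLLOW(S) ⊇ FIRST(b) = {b}; new: +{b}
  S→b A: FOLLOW(A) ⊇ FOLLOW(S) ⊇ {$,b}; new: +{$,b}
  S→b B: FOLLOW(B) ⊇ FOLLOW(S) ⊇ {$,b}; new: +{$,b}
  S→b C: FOLLOW(C) ⊇ FOLLOW(S) ⊇ {$,b}; new: +{$}
  S: {$,b}  A: {$,b}  B: {$,b}  C: {$,b,c}
round 2: — fixpoint
  S: {$,b}  A: {$,b}  B: {$,b}  C: {$,b,c}

FOLLOW(C) = ["$", "b", "c"]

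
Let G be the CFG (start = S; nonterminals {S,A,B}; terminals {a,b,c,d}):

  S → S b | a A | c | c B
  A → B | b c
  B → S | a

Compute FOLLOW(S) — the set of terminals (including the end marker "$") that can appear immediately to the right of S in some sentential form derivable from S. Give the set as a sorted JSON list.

Compute FIRST by fixpoint:
[1]
  A via A→b c: +{b}
  B via B→a: +{a}
  S via S→a A: +{a}
  S via S→c: +{c}
  FIRST[S]={a,c}  FIRST[A]={b}  FIRST[B]={a}
[2]
  A via A→B: +{a}
  B via B→S: +{c}
  FIRST[S]={a,c}  FIRST[A]={a,b}  FIRST[B]={a,c}
[3]
  A via A→B: +{c}
  FIRST[S]={a,c}  FIRST[A]={a,b,c}  FIRST[B]={a,c}
[4] (stable)
  FIRST[S]={a,c}  FIRST[A]={a,b,c}  FIRST[B]={a,c}

FOLLOW sets:
FOLLOW(S) := {$}
round 1:
  S→S b: FOLLOW(S) ⊇ FIRST(b) = {b}; new: +{b}
  S→a A: FOLLOW(A) ⊇ FOLLOW(S) ⊇ {$,b}; new: +{$,b}
  S→c B: FOLLOW(B) ⊇ FOLLOW(S) ⊇ {$,b}; new: +{$,b}
  S: {$,b}  A: {$,b}  B: {$,b}
round 2: (no change)
  S: {$,b}  A: {$,b}  B: {$,b}

FOLLOW(S) = ["$", "b"]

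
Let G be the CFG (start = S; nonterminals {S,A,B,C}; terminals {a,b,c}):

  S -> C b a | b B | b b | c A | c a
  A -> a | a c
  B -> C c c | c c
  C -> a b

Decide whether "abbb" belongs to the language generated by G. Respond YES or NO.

CNF form of G:
  S -> C X4 | T1 A | T1 T0 | T2 B | T2 T2
  A -> T0 T1 | a
  B -> C X3 | T1 T1
  C -> T0 T2
  T0 -> a
  T1 -> c
  T2 -> b
  X3 -> T1 T1
  X4 -> T2 T0

CYK fill:
  T[0,0] 'a' = {A,T0}  orig:{A}
  T[1,1] 'b' = {T2}  orig:{}
  T[2,2] 'b' = {T2}  orig:{}
  T[3,3] 'b' = {T2}  orig:{}
  T[0,1] 'ab' = {C}
  T[1,2] 'bb' = {S}
  T[2,3] 'bb' = {S}
  T[0,2] 'abb' = ∅
  T[1,3] 'bbb' = ∅
  T[0,3] 'abbb' = ∅

S ∉ T[0,3] ⇒ NO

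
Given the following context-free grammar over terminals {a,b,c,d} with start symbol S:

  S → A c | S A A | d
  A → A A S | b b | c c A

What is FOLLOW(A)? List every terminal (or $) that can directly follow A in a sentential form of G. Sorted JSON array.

FIRST iteration:
pass 1:
  A via A→b b: +{b}
  A via A→c c A: +{c}
  S via S→A c: +{b,c}
  S via S→d: +{d}
  FIRST(S)={b,c,d}  FIRST(A)={b,c}
pass 2: done
  FIRST(S)={b,c,d}  FIRST(A)={b,c}

FOLLOW iteration:
initialize: $ ∈ FOLLOW(S)
pass 1:
  A→A A S: FOLLOW(A) ⊇ FIRST(A) = {b,c}; new: +{b,c}
  A→A A S: FOLLOW(A) ⊇ FIRST(S) = {b,c,d}; new: +{d}
  A→A A S: FOLLOW(S) ⊇ FOLLOW(A) ⊇ {b,c,d}; new: +{b,c,d}
  S→S A A: FOLLOW(A) ⊇ FOLLOW(S) ⊇ {$,b,c,d}; new: +{$}
  S: {$,b,c,d}  A: {$,b,c,d}
pass 2: (no change)
  S: {$,b,c,d}  A: {$,b,c,d}

FOLLOW(A) = ["$", "b", "c", "d"]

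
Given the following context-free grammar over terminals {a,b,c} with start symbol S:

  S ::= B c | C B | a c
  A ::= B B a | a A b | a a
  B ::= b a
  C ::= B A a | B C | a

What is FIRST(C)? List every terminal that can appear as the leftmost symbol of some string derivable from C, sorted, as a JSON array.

FIRST iteration:
pass 1:
  A via A→a A b: +{a}
  B via B→b a: +{b}
  C via C→B A a: +{b}
  C via C→a: +{a}
  S via S→B c: +{b}
  S via S→C B: +{a}
  FIRST[S]={a,b}  FIRST[A]={a}  FIRST[B]={b}  FIRST[C]={a,b}
pass 2:
  A via A→B B a: +{b}
  FIRST[S]={a,b}  FIRST[A]={a,b}  FIRST[B]={b}  FIRST[C]={a,b}
pass 3: — fixpoint
  FIRST[S]={a,b}  FIRST[A]={a,b}  FIRST[B]={b}  FIRST[C]={a,b}

FIRST(C) = ["a", "b"]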